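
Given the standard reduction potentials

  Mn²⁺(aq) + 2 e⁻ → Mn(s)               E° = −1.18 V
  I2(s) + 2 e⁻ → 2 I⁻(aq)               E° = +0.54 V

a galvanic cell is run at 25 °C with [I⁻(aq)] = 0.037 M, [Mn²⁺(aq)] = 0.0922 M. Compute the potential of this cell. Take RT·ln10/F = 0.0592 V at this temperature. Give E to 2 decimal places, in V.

+1.84 V

The I₂/I⁻ couple has the more positive E°, so it is the cathode; Mn²⁺/Mn is the anode.
E°cell = E°cat − E°an = +0.54 − (−1.18) = +1.72 V; n = 2.
For the overall reaction I2(s) + Mn(s) → 2 I⁻(aq) + Mn²⁺(aq), Q = [I⁻(aq)]^2·[Mn²⁺(aq)] = 0.000126, giving log Q = −3.899.
By the Nernst equation, E = +1.72 − (0.0592/2)·(−3.899) = +1.84 V.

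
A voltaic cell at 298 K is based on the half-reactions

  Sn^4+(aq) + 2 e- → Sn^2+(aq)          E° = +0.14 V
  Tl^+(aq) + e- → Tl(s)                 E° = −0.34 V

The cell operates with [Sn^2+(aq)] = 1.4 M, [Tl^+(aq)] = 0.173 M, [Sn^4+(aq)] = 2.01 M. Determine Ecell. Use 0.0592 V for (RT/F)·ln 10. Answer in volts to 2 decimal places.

Since E°(Sn⁴⁺/Sn²⁺) > E°(Tl⁺/Tl), Sn⁴⁺/Sn²⁺ serves as the cathode.
The standard potential is +0.14 − (−0.34) = +0.48 V and the balanced reaction transfers n = 2 electrons.
Balancing gives Sn^4+(aq) + 2 Tl(s) → Sn^2+(aq) + 2 Tl^+(aq); hence Q = ([Sn^2+(aq)]·[Tl^+(aq)]^2) / [Sn^4+(aq)] = 0.0208 (log Q = −1.681).
By the Nernst equation, E = +0.48 − (0.0592/2)·(−1.681) = +0.53 V.

+0.53 V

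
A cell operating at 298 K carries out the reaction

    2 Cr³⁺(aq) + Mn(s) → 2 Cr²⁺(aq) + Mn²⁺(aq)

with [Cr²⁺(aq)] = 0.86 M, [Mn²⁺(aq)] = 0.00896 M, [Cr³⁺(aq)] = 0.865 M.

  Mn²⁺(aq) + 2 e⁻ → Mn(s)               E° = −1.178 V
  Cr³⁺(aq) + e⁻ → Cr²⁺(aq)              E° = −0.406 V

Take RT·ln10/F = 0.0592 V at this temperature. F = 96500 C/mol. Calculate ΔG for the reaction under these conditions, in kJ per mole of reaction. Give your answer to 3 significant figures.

With Cr³⁺/Cr²⁺ reduced at the cathode, E°cell = −0.406 − (−1.178) = +0.772 V and n = 2.
Q = ([Cr²⁺(aq)]^2·[Mn²⁺(aq)]) / [Cr³⁺(aq)]^2 = 0.00886, so log Q = −2.053 and E = +0.772 − (0.0592/2)(−2.053) = +0.8328 V.
Then ΔG = −nFE = −2 × 96500 × +0.8328 J/mol = −161 kJ/mol.

−161 kJ/mol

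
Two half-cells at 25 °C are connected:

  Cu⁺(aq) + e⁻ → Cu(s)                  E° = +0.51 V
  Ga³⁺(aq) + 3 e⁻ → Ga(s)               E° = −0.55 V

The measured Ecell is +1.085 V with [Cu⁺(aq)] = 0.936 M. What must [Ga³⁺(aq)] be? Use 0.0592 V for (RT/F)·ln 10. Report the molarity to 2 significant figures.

0.044 M

The Cu⁺/Cu couple has the larger reduction potential, so it is the cathode: E°cell = +0.51 − (−0.55) = +1.06 V and n = 3.
Rearranging E = E° − (0.0592/n)·log Q gives log Q = 3(+1.06 − (+1.085))/0.0592 = −1.267.
The balanced reaction is 3 Cu⁺(aq) + Ga(s) → 3 Cu(s) + Ga³⁺(aq), so Q = [Ga³⁺(aq)] / [Cu⁺(aq)]^3.
Isolating [Ga³⁺(aq)] in Q = 10^{−1.267} yields log [Ga³⁺(aq)] = −1.353, i.e. 0.044 M.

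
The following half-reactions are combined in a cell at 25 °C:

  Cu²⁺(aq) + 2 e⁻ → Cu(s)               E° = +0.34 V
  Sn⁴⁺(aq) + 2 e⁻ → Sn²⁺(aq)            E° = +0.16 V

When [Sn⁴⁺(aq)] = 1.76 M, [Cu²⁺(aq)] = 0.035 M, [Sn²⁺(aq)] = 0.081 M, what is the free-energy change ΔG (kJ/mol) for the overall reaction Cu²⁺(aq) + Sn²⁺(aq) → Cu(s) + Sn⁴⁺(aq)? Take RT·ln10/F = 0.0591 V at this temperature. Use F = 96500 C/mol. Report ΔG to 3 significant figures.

E°cell = +0.34 − (+0.16) = +0.18 V; the balanced reaction transfers n = 2 electrons.
Here Q = [Sn⁴⁺(aq)] / ([Cu²⁺(aq)]·[Sn²⁺(aq)]) = 621 (log Q = 2.793), giving E = +0.18 − (0.0591/2)·(2.793) = +0.0975 V.
Then ΔG = −nFE = −2 × 96500 × +0.0975 J/mol = −18.8 kJ/mol.

−18.8 kJ/mol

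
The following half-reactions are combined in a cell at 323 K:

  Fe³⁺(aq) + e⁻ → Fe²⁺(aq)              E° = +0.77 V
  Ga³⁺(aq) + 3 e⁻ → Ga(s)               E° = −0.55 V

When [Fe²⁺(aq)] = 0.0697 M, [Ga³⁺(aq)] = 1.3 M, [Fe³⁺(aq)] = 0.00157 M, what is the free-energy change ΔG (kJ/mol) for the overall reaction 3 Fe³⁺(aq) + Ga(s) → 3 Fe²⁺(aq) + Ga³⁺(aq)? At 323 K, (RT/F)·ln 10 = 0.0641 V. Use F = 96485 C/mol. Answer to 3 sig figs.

−351 kJ/mol

E°cell = +0.77 − (−0.55) = +1.32 V; the balanced reaction transfers n = 3 electrons.
Here Q = ([Fe²⁺(aq)]^3·[Ga³⁺(aq)]) / [Fe³⁺(aq)]^3 = 1.14×10^5 (log Q = 5.056), giving E = +1.32 − (0.0641/3)·(5.056) = +1.2120 V.
Finally ΔG = −nFE = −(3)(96485 C/mol)(+1.2120 V) = −351 kJ/mol.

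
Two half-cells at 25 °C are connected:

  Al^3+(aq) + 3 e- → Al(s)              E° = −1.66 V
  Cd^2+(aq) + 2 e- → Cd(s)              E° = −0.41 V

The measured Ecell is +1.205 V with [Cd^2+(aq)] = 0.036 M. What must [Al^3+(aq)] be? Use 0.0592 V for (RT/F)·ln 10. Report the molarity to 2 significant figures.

The Cd²⁺/Cd couple has the larger reduction potential, so it is the cathode: E°cell = −0.41 − (−1.66) = +1.25 V and n = 6.
Since E = E° − (0.0592/n)·log Q, log Q = n(E° − E)/0.0592 = 4.561.
Balancing electrons gives 3 Cd^2+(aq) + 2 Al(s) → 3 Cd(s) + 2 Al^3+(aq); thus Q = [Al^3+(aq)]^2 / [Cd^2+(aq)]^3.
Solving for the unknown gives log [Al^3+(aq)] = 0.115, so [Al^3+(aq)] ≈ 1.3 M.

1.3 M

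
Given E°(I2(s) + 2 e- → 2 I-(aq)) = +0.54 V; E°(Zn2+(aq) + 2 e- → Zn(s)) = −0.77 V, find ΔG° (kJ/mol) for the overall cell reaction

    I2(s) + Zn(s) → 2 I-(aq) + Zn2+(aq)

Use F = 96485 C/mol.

−253 kJ/mol

In the reaction as written I2(s) is reduced, so the I₂/I⁻ couple is the cathode and Zn²⁺/Zn is the anode.
E°cell = +0.54 − (−0.77) = +1.31 V; balancing electrons gives n = 2.
ΔG° = −nFE°cell = −(2)(96485)(+1.31) J/mol = −253 kJ/mol.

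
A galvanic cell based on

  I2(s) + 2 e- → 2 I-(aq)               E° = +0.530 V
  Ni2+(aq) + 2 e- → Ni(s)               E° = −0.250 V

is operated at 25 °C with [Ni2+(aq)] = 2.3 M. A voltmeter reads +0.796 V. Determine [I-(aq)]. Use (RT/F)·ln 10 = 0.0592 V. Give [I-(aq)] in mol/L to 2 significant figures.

The I₂/I⁻ couple has the larger reduction potential, so it is the cathode: E°cell = +0.530 − (−0.250) = +0.780 V and n = 2.
Rearranging E = E° − (0.0592/n)·log Q gives log Q = 2(+0.780 − (+0.796))/0.0592 = −0.541.
For I2(s) + Ni(s) → 2 I-(aq) + Ni2+(aq), the reaction quotient is Q = [I-(aq)]^2·[Ni2+(aq)].
Isolating [I-(aq)] in Q = 10^{−0.541} yields log [I-(aq)] = −0.451, i.e. 0.35 M.

0.35 M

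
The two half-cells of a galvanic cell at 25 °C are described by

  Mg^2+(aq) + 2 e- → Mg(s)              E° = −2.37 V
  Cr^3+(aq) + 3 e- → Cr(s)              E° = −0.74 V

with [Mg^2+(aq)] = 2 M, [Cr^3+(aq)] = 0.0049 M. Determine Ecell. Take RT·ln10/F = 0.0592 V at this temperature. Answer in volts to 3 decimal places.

Cr³⁺/Cr is reduced (cathode, E° = −0.74 V) and Mg²⁺/Mg is oxidized (anode).
E°cell = E°cat − E°an = −0.74 − (−2.37) = +1.63 V; n = 6.
Balancing gives 2 Cr^3+(aq) + 3 Mg(s) → 2 Cr(s) + 3 Mg^2+(aq); hence Q = [Mg^2+(aq)]^3 / [Cr^3+(aq)]^2 = 3.33×10^5 (log Q = 5.523).
E = E° − (0.0592/n)·log Q = +1.63 − (0.0592/6)(5.523) = +1.576 V.

+1.576 V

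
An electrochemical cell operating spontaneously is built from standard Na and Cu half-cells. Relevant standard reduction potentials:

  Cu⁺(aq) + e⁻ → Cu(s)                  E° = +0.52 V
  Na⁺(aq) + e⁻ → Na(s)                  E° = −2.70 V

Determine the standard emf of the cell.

+3.22 V

The Cu⁺/Cu couple has the higher E°, so Cu ion is reduced (cathode) and Na is oxidized (anode).
E°cell = E°(cathode) − E°(anode) = +0.52 − (−2.70) = +3.22 V.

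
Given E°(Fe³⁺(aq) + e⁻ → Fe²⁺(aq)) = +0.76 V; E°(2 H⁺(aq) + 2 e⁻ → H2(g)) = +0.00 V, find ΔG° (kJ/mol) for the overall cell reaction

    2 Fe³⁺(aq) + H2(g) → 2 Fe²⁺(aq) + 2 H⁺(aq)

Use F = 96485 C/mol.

In the reaction as written Fe³⁺(aq) is reduced, so the Fe³⁺/Fe²⁺ couple is the cathode and 2H⁺/H₂ is the anode.
E°cell = +0.76 − (+0.00) = +0.76 V; balancing electrons gives n = 2.
ΔG° = −nFE°cell = −(2)(96485)(+0.76) J/mol = −147 kJ/mol.

−147 kJ/mol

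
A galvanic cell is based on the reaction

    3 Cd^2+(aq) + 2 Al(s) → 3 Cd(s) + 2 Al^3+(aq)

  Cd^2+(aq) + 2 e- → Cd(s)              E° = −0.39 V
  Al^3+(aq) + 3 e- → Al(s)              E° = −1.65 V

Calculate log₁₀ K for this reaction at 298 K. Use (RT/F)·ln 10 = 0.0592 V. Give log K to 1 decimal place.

log K = 127.7

The Cd²⁺/Cd couple is reduced (cathode); E°cell = −0.39 − (−1.65) = +1.26 V with n = 6.
At equilibrium E = 0, so log K = nE°cell / 0.0592 = (6)(+1.26) / 0.0592 = 127.7.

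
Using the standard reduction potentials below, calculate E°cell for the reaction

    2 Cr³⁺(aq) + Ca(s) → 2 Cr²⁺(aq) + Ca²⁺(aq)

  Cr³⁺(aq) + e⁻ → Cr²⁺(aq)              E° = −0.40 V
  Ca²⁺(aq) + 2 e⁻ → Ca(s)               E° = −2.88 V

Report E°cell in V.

In the reaction as written, Cr³⁺(aq) is reduced (cathode) and Ca²⁺(aq) is produced by oxidation at the anode.
E°cell = E°(cathode) − E°(anode) = −0.40 − (−2.88) = +2.48 V.
The positive value indicates the reaction is spontaneous as written.

+2.48 V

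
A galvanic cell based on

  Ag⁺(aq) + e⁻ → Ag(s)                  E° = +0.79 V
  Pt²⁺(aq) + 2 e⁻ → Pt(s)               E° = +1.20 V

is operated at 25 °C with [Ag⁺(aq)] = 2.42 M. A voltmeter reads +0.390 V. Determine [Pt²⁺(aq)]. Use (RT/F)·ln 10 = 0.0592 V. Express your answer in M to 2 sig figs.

Pt²⁺/Pt is the cathode (higher E°); E°cell = +1.20 − (+0.79) = +0.41 V with n = 2.
Since E = E° − (0.0592/n)·log Q, log Q = n(E° − E)/0.0592 = 0.676.
For Pt²⁺(aq) + 2 Ag(s) → Pt(s) + 2 Ag⁺(aq), the reaction quotient is Q = [Ag⁺(aq)]^2 / [Pt²⁺(aq)].
Substituting the known concentrations and solving, log [Pt²⁺(aq)] = 0.092 and [Pt²⁺(aq)] = 1.2 M.

1.2 M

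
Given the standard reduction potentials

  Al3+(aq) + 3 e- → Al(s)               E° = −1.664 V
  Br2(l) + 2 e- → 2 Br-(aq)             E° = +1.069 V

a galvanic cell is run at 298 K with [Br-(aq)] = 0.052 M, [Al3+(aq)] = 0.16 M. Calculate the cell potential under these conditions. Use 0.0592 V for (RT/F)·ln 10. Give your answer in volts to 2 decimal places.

Br₂/Br⁻ is reduced (cathode, E° = +1.069 V) and Al³⁺/Al is oxidized (anode).
E°cell = E°cat − E°an = +1.069 − (−1.664) = +2.733 V; n = 6.
Balancing gives 3 Br2(l) + 2 Al(s) → 6 Br-(aq) + 2 Al3+(aq); hence Q = [Br-(aq)]^6·[Al3+(aq)]^2 = 5.06×10^−10 (log Q = −9.296).
E = E° − (0.0592/n)·log Q = +2.733 − (0.0592/6)(−9.296) = +2.82 V.

+2.82 V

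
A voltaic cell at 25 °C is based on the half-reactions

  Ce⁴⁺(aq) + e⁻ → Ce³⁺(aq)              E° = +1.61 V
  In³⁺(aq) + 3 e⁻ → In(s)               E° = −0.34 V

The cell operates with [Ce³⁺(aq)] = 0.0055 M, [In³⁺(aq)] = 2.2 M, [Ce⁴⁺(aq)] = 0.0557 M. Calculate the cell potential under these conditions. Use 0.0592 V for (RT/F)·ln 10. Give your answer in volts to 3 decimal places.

+2.003 V

Ce⁴⁺/Ce³⁺ is reduced (cathode, E° = +1.61 V) and In³⁺/In is oxidized (anode).
E°cell = E°cat − E°an = +1.61 − (−0.34) = +1.95 V; n = 3.
Balancing gives 3 Ce⁴⁺(aq) + In(s) → 3 Ce³⁺(aq) + In³⁺(aq); hence Q = ([Ce³⁺(aq)]^3·[In³⁺(aq)]) / [Ce⁴⁺(aq)]^3 = 0.00212 (log Q = −2.674).
Applying E = E° − (RT ln10/nF)·log Q gives +1.95 − (0.0592/3)(−2.674) = +2.003 V.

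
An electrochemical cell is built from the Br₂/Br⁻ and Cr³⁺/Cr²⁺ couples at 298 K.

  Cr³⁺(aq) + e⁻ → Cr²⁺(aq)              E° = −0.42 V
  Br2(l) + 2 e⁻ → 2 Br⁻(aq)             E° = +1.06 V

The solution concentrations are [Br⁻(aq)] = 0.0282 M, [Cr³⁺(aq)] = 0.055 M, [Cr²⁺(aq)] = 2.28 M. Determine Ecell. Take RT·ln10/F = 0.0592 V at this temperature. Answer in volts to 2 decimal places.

Since E°(Br₂/Br⁻) > E°(Cr³⁺/Cr²⁺), Br₂/Br⁻ serves as the cathode.
E°cell = E°cat − E°an = +1.06 − (−0.42) = +1.48 V; n = 2.
Balancing gives Br2(l) + 2 Cr²⁺(aq) → 2 Br⁻(aq) + 2 Cr³⁺(aq); hence Q = ([Br⁻(aq)]^2·[Cr³⁺(aq)]^2) / [Cr²⁺(aq)]^2 = 4.63×10^−7 (log Q = −6.335).
E = E° − (0.0592/n)·log Q = +1.48 − (0.0592/2)(−6.335) = +1.67 V.

+1.67 V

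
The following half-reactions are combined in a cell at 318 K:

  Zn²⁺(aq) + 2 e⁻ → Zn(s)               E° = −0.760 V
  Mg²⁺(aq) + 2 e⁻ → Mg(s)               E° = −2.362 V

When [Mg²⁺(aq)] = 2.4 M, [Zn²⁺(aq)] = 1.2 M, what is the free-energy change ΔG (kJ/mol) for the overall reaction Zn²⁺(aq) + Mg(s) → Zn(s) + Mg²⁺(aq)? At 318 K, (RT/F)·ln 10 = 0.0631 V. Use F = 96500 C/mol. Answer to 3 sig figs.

−307 kJ/mol

E°cell = −0.760 − (−2.362) = +1.602 V; the balanced reaction transfers n = 2 electrons.
Q = [Mg²⁺(aq)] / [Zn²⁺(aq)] = 2, so log Q = 0.301 and E = +1.602 − (0.0631/2)(0.301) = +1.5925 V.
ΔG = −nFE = −(2)(96500)(+1.5925) J/mol = −307 kJ/mol.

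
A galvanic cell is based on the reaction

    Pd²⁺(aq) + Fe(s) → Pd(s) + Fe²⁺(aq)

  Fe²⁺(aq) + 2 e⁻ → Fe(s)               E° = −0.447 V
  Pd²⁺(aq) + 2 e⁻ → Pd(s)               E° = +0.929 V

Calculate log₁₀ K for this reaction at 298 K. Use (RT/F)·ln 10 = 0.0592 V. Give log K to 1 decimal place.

log K = 46.5

The Pd²⁺/Pd couple is reduced (cathode); E°cell = +0.929 − (−0.447) = +1.376 V with n = 2.
At equilibrium E = 0, so log K = nE°cell / 0.0592 = (2)(+1.376) / 0.0592 = 46.5.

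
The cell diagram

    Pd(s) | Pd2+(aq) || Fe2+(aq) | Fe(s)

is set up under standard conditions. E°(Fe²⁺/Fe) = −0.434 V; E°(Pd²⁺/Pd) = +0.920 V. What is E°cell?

By convention the left-hand electrode in cell notation is the anode (oxidation) and the right-hand electrode is the cathode (reduction).
E°cell = E°(right) − E°(left) = −0.434 − (+0.920) = −1.354 V.
The negative sign shows that, as written, the cell would require an external voltage to drive the reaction.

−1.354 V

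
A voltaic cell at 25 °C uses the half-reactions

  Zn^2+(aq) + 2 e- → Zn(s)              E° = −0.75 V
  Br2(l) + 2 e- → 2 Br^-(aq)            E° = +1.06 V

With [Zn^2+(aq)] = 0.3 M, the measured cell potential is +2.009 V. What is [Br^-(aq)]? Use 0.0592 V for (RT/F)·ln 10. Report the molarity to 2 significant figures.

Br₂/Br⁻ is the cathode (higher E°); E°cell = +1.06 − (−0.75) = +1.81 V with n = 2.
From the Nernst equation, log Q = n(E° − E)/0.0592 = 2·(+1.81 − (+2.009))/0.0592 = −6.723.
Balancing electrons gives Br2(l) + Zn(s) → 2 Br^-(aq) + Zn^2+(aq); thus Q = [Br^-(aq)]^2·[Zn^2+(aq)].
Isolating [Br^-(aq)] in Q = 10^{−6.723} yields log [Br^-(aq)] = −3.100, i.e. 0.00079 M.

0.00079 M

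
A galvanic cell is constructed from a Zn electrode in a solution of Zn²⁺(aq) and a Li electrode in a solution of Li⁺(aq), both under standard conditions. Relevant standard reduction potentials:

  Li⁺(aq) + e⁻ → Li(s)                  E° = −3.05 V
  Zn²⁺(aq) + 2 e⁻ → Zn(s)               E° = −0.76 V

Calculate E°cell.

The Zn²⁺/Zn couple has the higher E°, so Zn ion is reduced (cathode) and Li is oxidized (anode).
E°cell = E°(cathode) − E°(anode) = −0.76 − (−3.05) = +2.29 V.

+2.29 V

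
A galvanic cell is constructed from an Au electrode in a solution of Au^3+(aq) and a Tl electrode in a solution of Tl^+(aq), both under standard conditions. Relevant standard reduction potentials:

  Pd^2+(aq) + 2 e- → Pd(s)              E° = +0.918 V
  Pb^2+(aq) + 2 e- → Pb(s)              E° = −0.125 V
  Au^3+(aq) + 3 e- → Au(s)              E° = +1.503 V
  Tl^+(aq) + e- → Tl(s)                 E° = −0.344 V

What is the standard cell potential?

+1.847 V

The Au³⁺/Au couple has the higher E°, so Au ion is reduced (cathode) and Tl is oxidized (anode).
E°cell = E°(cathode) − E°(anode) = +1.503 − (−0.344) = +1.847 V.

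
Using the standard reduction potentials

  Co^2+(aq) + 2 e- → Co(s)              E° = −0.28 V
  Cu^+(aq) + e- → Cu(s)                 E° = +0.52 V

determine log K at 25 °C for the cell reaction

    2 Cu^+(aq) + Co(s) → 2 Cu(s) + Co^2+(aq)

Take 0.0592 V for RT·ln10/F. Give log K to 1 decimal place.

log K = 27.0

The Cu⁺/Cu couple is reduced (cathode); E°cell = +0.52 − (−0.28) = +0.80 V with n = 2.
At equilibrium E = 0, so log K = nE°cell / 0.0592 = (2)(+0.80) / 0.0592 = 27.0.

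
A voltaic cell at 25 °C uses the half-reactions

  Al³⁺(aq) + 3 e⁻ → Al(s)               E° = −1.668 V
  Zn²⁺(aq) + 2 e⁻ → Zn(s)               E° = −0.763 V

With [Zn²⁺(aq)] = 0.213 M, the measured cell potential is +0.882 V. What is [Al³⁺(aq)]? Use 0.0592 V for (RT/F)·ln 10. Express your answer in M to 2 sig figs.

With Zn²⁺/Zn at the cathode and Al³⁺/Al at the anode, E°cell = −0.763 − (−1.668) = +0.905 V (n = 6).
From the Nernst equation, log Q = n(E° − E)/0.0592 = 6·(+0.905 − (+0.882))/0.0592 = 2.331.
Balancing electrons gives 3 Zn²⁺(aq) + 2 Al(s) → 3 Zn(s) + 2 Al³⁺(aq); thus Q = [Al³⁺(aq)]^2 / [Zn²⁺(aq)]^3.
Substituting the known concentrations and solving, log [Al³⁺(aq)] = 0.158 and [Al³⁺(aq)] = 1.4 M.

1.4 M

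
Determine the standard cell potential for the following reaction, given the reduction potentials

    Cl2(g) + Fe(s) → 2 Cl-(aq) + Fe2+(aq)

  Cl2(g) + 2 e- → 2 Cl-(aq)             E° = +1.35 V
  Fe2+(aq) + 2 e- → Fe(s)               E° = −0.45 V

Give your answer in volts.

In the reaction as written, Cl2(g) is reduced (cathode) and Fe2+(aq) is produced by oxidation at the anode.
E°cell = E°(cathode) − E°(anode) = +1.35 − (−0.45) = +1.80 V.
The positive value indicates the reaction is spontaneous as written.

+1.80 V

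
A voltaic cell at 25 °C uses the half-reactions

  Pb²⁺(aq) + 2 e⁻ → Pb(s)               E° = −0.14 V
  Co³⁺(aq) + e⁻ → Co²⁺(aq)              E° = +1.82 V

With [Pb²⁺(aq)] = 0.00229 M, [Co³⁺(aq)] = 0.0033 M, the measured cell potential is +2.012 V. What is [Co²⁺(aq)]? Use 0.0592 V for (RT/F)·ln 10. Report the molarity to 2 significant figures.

0.0091 M

The Co³⁺/Co²⁺ couple has the larger reduction potential, so it is the cathode: E°cell = +1.82 − (−0.14) = +1.96 V and n = 2.
Since E = E° − (0.0592/n)·log Q, log Q = n(E° − E)/0.0592 = −1.757.
The balanced reaction is 2 Co³⁺(aq) + Pb(s) → 2 Co²⁺(aq) + Pb²⁺(aq), so Q = ([Co²⁺(aq)]^2·[Pb²⁺(aq)]) / [Co³⁺(aq)]^2.
Isolating [Co²⁺(aq)] in Q = 10^{−1.757} yields log [Co²⁺(aq)] = −2.040, i.e. 0.0091 M.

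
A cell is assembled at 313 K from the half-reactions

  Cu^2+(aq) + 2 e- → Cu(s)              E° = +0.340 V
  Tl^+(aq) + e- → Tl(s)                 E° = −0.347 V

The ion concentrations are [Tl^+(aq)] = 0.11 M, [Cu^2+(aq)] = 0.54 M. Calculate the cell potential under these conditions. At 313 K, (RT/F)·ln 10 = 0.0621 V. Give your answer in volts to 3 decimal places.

Since E°(Cu²⁺/Cu) > E°(Tl⁺/Tl), Cu²⁺/Cu serves as the cathode.
E°cell = E°cat − E°an = +0.340 − (−0.347) = +0.687 V; n = 2.
The balanced reaction is Cu^2+(aq) + 2 Tl(s) → Cu(s) + 2 Tl^+(aq), so Q = [Tl^+(aq)]^2 / [Cu^2+(aq)] = 0.0224 and log Q = −1.650.
E = E° − (0.0621/n)·log Q = +0.687 − (0.0621/2)(−1.650) = +0.738 V.

+0.738 V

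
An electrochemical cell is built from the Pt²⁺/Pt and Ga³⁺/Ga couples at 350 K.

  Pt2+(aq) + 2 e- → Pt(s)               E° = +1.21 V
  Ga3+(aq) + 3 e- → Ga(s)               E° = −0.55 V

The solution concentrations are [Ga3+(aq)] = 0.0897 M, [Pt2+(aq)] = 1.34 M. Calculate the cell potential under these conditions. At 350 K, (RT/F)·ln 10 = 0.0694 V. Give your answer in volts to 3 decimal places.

Since E°(Pt²⁺/Pt) > E°(Ga³⁺/Ga), Pt²⁺/Pt serves as the cathode.
The standard potential is +1.21 − (−0.55) = +1.76 V and the balanced reaction transfers n = 6 electrons.
Balancing gives 3 Pt2+(aq) + 2 Ga(s) → 3 Pt(s) + 2 Ga3+(aq); hence Q = [Ga3+(aq)]^2 / [Pt2+(aq)]^3 = 0.00334 (log Q = −2.476).
Applying E = E° − (RT ln10/nF)·log Q gives +1.76 − (0.0694/6)(−2.476) = +1.789 V.

+1.789 V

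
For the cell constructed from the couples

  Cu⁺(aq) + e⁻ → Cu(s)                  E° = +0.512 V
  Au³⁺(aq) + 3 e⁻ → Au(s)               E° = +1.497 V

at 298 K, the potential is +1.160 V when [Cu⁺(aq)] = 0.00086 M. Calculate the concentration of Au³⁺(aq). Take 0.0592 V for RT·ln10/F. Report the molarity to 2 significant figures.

With Au³⁺/Au at the cathode and Cu⁺/Cu at the anode, E°cell = +1.497 − (+0.512) = +0.985 V (n = 3).
Since E = E° − (0.0592/n)·log Q, log Q = n(E° − E)/0.0592 = −8.868.
Balancing electrons gives Au³⁺(aq) + 3 Cu(s) → Au(s) + 3 Cu⁺(aq); thus Q = [Cu⁺(aq)]^3 / [Au³⁺(aq)].
Solving for the unknown gives log [Au³⁺(aq)] = −0.329, so [Au³⁺(aq)] ≈ 0.47 M.

0.47 M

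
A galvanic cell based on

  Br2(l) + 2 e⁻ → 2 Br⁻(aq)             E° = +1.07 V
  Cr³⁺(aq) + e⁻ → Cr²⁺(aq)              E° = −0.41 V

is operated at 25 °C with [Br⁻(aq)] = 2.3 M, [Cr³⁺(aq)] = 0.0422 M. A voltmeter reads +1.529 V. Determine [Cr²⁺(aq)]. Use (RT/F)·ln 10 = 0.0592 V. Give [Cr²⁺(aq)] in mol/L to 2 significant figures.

The Br₂/Br⁻ couple has the larger reduction potential, so it is the cathode: E°cell = +1.07 − (−0.41) = +1.48 V and n = 2.
Rearranging E = E° − (0.0592/n)·log Q gives log Q = 2(+1.48 − (+1.529))/0.0592 = −1.655.
Balancing electrons gives Br2(l) + 2 Cr²⁺(aq) → 2 Br⁻(aq) + 2 Cr³⁺(aq); thus Q = ([Br⁻(aq)]^2·[Cr³⁺(aq)]^2) / [Cr²⁺(aq)]^2.
Solving for the unknown gives log [Cr²⁺(aq)] = −0.185, so [Cr²⁺(aq)] ≈ 0.65 M.

0.65 M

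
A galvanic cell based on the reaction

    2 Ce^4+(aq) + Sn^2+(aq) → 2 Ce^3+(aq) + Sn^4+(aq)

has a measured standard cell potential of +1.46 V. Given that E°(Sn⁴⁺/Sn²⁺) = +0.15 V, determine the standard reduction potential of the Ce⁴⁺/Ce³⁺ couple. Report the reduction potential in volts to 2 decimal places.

In the reaction as written the Ce⁴⁺/Ce³⁺ couple is reduced (cathode) and Sn⁴⁺/Sn²⁺ is oxidized (anode), so E°cell = E°(Ce⁴⁺/Ce³⁺) − E°(Sn⁴⁺/Sn²⁺).
E°(Ce⁴⁺/Ce³⁺) = E°cell + E°(anode) = +1.46 + (+0.15) = +1.61 V.

+1.61 V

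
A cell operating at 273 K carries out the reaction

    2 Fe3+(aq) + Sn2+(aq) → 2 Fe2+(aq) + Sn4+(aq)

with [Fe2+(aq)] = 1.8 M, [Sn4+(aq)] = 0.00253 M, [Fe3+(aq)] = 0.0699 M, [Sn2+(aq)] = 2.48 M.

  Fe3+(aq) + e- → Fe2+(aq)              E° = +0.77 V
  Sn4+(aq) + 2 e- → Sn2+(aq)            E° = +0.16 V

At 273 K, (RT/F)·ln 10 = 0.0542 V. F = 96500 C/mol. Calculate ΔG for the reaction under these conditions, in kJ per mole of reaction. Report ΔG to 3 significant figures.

With Fe³⁺/Fe²⁺ reduced at the cathode, E°cell = +0.77 − (+0.16) = +0.61 V and n = 2.
The reaction quotient is ([Fe2+(aq)]^2·[Sn4+(aq)]) / ([Fe3+(aq)]^2·[Sn2+(aq)]) = 0.676; by Nernst, E = +0.61 − (0.0542/2)(−0.170) = +0.6146 V.
ΔG = −nFE = −(2)(96500)(+0.6146) J/mol = −119 kJ/mol.

−119 kJ/mol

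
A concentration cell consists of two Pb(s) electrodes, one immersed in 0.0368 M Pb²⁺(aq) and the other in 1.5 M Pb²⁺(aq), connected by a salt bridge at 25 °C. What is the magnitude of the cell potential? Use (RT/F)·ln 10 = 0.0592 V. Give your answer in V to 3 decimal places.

For a concentration cell E°cell = 0, since both electrodes use the same couple.
The compartment with the higher Pb²⁺(aq) concentration (1.5 M) acts as the cathode; ions are reduced there and produced at the dilute (0.0368 M) anode.
With n = 2, Ecell = −(0.0592/2)·log([dilute]/[conc]) = −(0.0592/2)·log(0.0368/1.5) = +0.048 V.

0.048 V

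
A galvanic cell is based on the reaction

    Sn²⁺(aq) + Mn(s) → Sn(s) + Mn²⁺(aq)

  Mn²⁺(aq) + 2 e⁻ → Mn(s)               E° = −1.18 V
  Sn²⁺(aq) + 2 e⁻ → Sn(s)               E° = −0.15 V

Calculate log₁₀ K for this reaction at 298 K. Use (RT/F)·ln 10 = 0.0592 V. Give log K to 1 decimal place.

The Sn²⁺/Sn couple is reduced (cathode); E°cell = −0.15 − (−1.18) = +1.03 V with n = 2.
At equilibrium E = 0, so log K = nE°cell / 0.0592 = (2)(+1.03) / 0.0592 = 34.8.

log K = 34.8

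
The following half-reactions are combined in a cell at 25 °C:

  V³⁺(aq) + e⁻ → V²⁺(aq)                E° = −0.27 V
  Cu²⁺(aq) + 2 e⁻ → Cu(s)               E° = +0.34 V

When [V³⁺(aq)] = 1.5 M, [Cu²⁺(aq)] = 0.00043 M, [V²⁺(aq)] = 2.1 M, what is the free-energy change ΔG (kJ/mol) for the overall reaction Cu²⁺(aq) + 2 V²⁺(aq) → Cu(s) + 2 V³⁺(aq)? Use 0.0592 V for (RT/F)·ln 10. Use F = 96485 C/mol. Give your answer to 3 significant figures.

With Cu²⁺/Cu reduced at the cathode, E°cell = +0.34 − (−0.27) = +0.61 V and n = 2.
The reaction quotient is [V³⁺(aq)]^2 / ([Cu²⁺(aq)]·[V²⁺(aq)]^2) = 1.19×10^3; by Nernst, E = +0.61 − (0.0592/2)(3.074) = +0.5190 V.
Then ΔG = −nFE = −2 × 96485 × +0.5190 J/mol = −100 kJ/mol.

−100 kJ/mol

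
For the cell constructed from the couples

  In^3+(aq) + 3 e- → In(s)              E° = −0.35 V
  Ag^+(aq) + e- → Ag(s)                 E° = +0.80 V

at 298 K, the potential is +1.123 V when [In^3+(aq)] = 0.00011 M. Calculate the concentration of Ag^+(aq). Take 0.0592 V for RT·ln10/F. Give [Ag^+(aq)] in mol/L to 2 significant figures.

Ag⁺/Ag is the cathode (higher E°); E°cell = +0.80 − (−0.35) = +1.15 V with n = 3.
Since E = E° − (0.0592/n)·log Q, log Q = n(E° − E)/0.0592 = 1.368.
Balancing electrons gives 3 Ag^+(aq) + In(s) → 3 Ag(s) + In^3+(aq); thus Q = [In^3+(aq)] / [Ag^+(aq)]^3.
Solving for the unknown gives log [Ag^+(aq)] = −1.776, so [Ag^+(aq)] ≈ 0.017 M.

0.017 M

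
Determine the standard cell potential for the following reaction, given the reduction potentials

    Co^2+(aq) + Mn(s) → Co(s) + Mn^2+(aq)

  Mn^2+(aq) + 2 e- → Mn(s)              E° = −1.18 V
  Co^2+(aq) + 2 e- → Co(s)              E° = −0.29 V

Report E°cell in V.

Co^2+(aq) gains electrons, so the Co²⁺/Co couple is the cathode; the Mn²⁺/Mn couple is the anode.
E°cell = E°(cathode) − E°(anode) = −0.29 − (−1.18) = +0.89 V.
The positive value indicates the reaction is spontaneous as written.

+0.89 V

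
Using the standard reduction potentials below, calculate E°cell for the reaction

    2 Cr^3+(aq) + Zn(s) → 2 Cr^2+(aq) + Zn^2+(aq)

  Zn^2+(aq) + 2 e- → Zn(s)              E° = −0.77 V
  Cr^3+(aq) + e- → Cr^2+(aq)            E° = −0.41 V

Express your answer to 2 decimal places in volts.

Cr^3+(aq) gains electrons, so the Cr³⁺/Cr²⁺ couple is the cathode; the Zn²⁺/Zn couple is the anode.
E°cell = E°(cathode) − E°(anode) = −0.41 − (−0.77) = +0.36 V.

+0.36 V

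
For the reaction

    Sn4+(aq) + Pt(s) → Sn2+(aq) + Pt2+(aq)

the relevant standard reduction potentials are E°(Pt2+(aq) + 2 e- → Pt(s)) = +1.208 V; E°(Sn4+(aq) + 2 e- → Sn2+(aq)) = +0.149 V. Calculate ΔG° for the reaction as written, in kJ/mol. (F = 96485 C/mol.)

In the reaction as written Sn4+(aq) is reduced, so the Sn⁴⁺/Sn²⁺ couple is the cathode and Pt²⁺/Pt is the anode.
E°cell = +0.149 − (+1.208) = −1.059 V; balancing electrons gives n = 2.
ΔG° = −nFE°cell = −(2)(96485)(−1.059) J/mol = +204 kJ/mol.

+204 kJ/mol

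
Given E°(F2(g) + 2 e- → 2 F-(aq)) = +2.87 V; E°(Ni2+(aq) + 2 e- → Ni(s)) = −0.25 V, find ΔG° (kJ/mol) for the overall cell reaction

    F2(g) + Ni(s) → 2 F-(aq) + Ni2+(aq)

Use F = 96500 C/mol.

−602 kJ/mol

In the reaction as written F2(g) is reduced, so the F₂/F⁻ couple is the cathode and Ni²⁺/Ni is the anode.
E°cell = +2.87 − (−0.25) = +3.12 V; balancing electrons gives n = 2.
ΔG° = −nFE°cell = −(2)(96500)(+3.12) J/mol = −602 kJ/mol.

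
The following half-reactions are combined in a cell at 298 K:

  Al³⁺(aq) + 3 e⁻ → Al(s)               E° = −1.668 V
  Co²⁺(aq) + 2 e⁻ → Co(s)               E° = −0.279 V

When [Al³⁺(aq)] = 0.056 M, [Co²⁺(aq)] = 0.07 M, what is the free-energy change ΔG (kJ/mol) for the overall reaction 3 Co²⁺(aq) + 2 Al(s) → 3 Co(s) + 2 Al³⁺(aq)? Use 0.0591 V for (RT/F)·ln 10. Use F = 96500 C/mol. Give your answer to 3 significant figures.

−799 kJ/mol

The standard cell potential is −0.279 − (−1.668) = +1.389 V, with n = 6 electrons in the balanced equation.
Here Q = [Al³⁺(aq)]^2 / [Co²⁺(aq)]^3 = 9.14 (log Q = 0.961), giving E = +1.389 − (0.0591/6)·(0.961) = +1.3795 V.
Finally ΔG = −nFE = −(6)(96500 C/mol)(+1.3795 V) = −799 kJ/mol.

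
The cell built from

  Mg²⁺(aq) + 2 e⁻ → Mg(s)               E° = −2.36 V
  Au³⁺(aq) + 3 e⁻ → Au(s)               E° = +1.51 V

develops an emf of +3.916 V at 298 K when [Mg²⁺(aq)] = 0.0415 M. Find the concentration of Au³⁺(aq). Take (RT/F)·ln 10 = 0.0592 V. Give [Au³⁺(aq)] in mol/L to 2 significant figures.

1.8 M

With Au³⁺/Au at the cathode and Mg²⁺/Mg at the anode, E°cell = +1.51 − (−2.36) = +3.87 V (n = 6).
From the Nernst equation, log Q = n(E° − E)/0.0592 = 6·(+3.87 − (+3.916))/0.0592 = −4.662.
Balancing electrons gives 2 Au³⁺(aq) + 3 Mg(s) → 2 Au(s) + 3 Mg²⁺(aq); thus Q = [Mg²⁺(aq)]^3 / [Au³⁺(aq)]^2.
Solving for the unknown gives log [Au³⁺(aq)] = 0.258, so [Au³⁺(aq)] ≈ 1.8 M.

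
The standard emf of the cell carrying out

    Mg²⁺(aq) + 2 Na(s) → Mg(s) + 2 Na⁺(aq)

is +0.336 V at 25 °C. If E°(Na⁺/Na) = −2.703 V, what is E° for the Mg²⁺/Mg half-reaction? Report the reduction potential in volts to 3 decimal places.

In the reaction as written the Mg²⁺/Mg couple is reduced (cathode) and Na⁺/Na is oxidized (anode), so E°cell = E°(Mg²⁺/Mg) − E°(Na⁺/Na).
E°(Mg²⁺/Mg) = E°cell + E°(anode) = +0.336 + (−2.703) = −2.367 V.

−2.367 V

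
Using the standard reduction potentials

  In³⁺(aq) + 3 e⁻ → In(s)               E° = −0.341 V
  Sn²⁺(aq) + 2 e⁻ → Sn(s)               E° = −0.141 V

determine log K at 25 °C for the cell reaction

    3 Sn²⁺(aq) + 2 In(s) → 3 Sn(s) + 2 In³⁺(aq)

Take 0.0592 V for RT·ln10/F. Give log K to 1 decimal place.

log K = 20.3

The Sn²⁺/Sn couple is reduced (cathode); E°cell = −0.141 − (−0.341) = +0.200 V with n = 6.
At equilibrium E = 0, so log K = nE°cell / 0.0592 = (6)(+0.200) / 0.0592 = 20.3.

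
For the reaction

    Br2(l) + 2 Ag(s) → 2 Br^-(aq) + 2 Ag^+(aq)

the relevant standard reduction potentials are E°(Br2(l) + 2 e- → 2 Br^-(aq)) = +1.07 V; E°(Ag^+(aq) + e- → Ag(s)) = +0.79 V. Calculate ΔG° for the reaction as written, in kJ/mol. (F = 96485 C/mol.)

In the reaction as written Br2(l) is reduced, so the Br₂/Br⁻ couple is the cathode and Ag⁺/Ag is the anode.
E°cell = +1.07 − (+0.79) = +0.28 V; balancing electrons gives n = 2.
ΔG° = −nFE°cell = −(2)(96485)(+0.28) J/mol = −54.0 kJ/mol.

−54.0 kJ/mol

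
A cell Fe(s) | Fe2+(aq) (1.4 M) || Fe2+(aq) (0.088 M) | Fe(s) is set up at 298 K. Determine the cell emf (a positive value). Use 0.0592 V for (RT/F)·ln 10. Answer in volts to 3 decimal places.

For a concentration cell E°cell = 0, since both electrodes use the same couple.
The compartment with the higher Fe2+(aq) concentration (1.4 M) acts as the cathode; ions are reduced there and produced at the dilute (0.088 M) anode.
With n = 2, Ecell = −(0.0592/2)·log([dilute]/[conc]) = −(0.0592/2)·log(0.088/1.4) = +0.036 V.

0.036 V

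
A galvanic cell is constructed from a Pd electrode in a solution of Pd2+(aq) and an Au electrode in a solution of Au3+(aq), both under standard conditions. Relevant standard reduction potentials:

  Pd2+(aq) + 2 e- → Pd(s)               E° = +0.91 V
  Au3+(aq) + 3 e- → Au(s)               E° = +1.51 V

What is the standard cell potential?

Of the two couples in this cell, the one with the more positive reduction potential is reduced at the cathode: here that is Au³⁺/Au (+1.51 V); Pd²⁺/Pd (+0.91 V) is the anode.
E°cell = E°(cathode) − E°(anode) = +1.51 − (+0.91) = +0.60 V.

+0.60 V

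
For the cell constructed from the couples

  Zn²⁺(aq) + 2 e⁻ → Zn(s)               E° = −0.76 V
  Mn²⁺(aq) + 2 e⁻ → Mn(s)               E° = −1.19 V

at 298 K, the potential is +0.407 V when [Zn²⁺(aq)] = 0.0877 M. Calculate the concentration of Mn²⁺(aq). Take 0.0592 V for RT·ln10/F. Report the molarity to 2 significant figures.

0.52 M

With Zn²⁺/Zn at the cathode and Mn²⁺/Mn at the anode, E°cell = −0.76 − (−1.19) = +0.43 V (n = 2).
Rearranging E = E° − (0.0592/n)·log Q gives log Q = 2(+0.43 − (+0.407))/0.0592 = 0.777.
The balanced reaction is Zn²⁺(aq) + Mn(s) → Zn(s) + Mn²⁺(aq), so Q = [Mn²⁺(aq)] / [Zn²⁺(aq)].
Isolating [Mn²⁺(aq)] in Q = 10^{0.777} yields log [Mn²⁺(aq)] = −0.280, i.e. 0.52 M.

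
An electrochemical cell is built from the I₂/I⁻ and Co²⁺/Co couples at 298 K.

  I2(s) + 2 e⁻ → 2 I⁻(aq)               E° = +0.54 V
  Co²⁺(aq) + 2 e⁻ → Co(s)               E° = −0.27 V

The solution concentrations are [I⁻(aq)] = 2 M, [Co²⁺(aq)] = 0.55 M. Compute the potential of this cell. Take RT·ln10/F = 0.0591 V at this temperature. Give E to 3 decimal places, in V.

Since E°(I₂/I⁻) > E°(Co²⁺/Co), I₂/I⁻ serves as the cathode.
The standard potential is +0.54 − (−0.27) = +0.81 V and the balanced reaction transfers n = 2 electrons.
The balanced reaction is I2(s) + Co(s) → 2 I⁻(aq) + Co²⁺(aq), so Q = [I⁻(aq)]^2·[Co²⁺(aq)] = 2.2 and log Q = 0.342.
E = E° − (0.0591/n)·log Q = +0.81 − (0.0591/2)(0.342) = +0.800 V.

+0.800 V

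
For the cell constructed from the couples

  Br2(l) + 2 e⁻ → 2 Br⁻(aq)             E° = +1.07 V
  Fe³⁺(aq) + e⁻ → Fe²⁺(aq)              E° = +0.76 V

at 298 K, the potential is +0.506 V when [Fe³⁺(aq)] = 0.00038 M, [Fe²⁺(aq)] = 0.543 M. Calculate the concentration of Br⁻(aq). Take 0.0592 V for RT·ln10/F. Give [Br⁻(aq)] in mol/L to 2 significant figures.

With Br₂/Br⁻ at the cathode and Fe³⁺/Fe²⁺ at the anode, E°cell = +1.07 − (+0.76) = +0.31 V (n = 2).
From the Nernst equation, log Q = n(E° − E)/0.0592 = 2·(+0.31 − (+0.506))/0.0592 = −6.622.
The balanced reaction is Br2(l) + 2 Fe²⁺(aq) → 2 Br⁻(aq) + 2 Fe³⁺(aq), so Q = ([Br⁻(aq)]^2·[Fe³⁺(aq)]^2) / [Fe²⁺(aq)]^2.
Substituting the known concentrations and solving, log [Br⁻(aq)] = −0.156 and [Br⁻(aq)] = 0.70 M.

0.70 M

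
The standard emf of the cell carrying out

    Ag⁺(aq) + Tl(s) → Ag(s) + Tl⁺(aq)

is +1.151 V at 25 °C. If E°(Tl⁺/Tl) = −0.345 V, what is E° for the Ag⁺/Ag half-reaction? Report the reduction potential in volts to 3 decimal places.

+0.806 V

In the reaction as written the Ag⁺/Ag couple is reduced (cathode) and Tl⁺/Tl is oxidized (anode), so E°cell = E°(Ag⁺/Ag) − E°(Tl⁺/Tl).
E°(Ag⁺/Ag) = E°cell + E°(anode) = +1.151 + (−0.345) = +0.806 V.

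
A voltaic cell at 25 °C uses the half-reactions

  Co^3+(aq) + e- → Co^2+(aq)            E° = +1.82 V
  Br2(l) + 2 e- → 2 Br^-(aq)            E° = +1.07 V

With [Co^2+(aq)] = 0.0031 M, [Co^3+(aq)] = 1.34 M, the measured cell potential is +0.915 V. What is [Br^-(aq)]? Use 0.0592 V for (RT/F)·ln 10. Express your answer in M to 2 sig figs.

The Co³⁺/Co²⁺ couple has the larger reduction potential, so it is the cathode: E°cell = +1.82 − (+1.07) = +0.75 V and n = 2.
Since E = E° − (0.0592/n)·log Q, log Q = n(E° − E)/0.0592 = −5.574.
Balancing electrons gives 2 Co^3+(aq) + 2 Br^-(aq) → 2 Co^2+(aq) + Br2(l); thus Q = [Co^2+(aq)]^2 / ([Co^3+(aq)]^2·[Br^-(aq)]^2).
Substituting the known concentrations and solving, log [Br^-(aq)] = 0.151 and [Br^-(aq)] = 1.4 M.

1.4 M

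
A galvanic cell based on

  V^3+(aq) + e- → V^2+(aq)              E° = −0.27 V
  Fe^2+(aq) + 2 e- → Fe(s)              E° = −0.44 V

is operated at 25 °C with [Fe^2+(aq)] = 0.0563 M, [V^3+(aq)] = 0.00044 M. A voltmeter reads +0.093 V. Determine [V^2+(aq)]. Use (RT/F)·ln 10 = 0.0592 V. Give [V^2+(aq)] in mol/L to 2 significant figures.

The V³⁺/V²⁺ couple has the larger reduction potential, so it is the cathode: E°cell = −0.27 − (−0.44) = +0.17 V and n = 2.
From the Nernst equation, log Q = n(E° − E)/0.0592 = 2·(+0.17 − (+0.093))/0.0592 = 2.601.
The balanced reaction is 2 V^3+(aq) + Fe(s) → 2 V^2+(aq) + Fe^2+(aq), so Q = ([V^2+(aq)]^2·[Fe^2+(aq)]) / [V^3+(aq)]^2.
Solving for the unknown gives log [V^2+(aq)] = −1.431, so [V^2+(aq)] ≈ 0.037 M.

0.037 M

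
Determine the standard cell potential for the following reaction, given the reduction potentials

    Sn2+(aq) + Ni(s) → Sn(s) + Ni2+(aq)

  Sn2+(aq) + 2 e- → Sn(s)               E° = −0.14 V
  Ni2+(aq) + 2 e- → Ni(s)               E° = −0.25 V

Sn2+(aq) gains electrons, so the Sn²⁺/Sn couple is the cathode; the Ni²⁺/Ni couple is the anode.
E°cell = E°(cathode) − E°(anode) = −0.14 − (−0.25) = +0.11 V.

+0.11 V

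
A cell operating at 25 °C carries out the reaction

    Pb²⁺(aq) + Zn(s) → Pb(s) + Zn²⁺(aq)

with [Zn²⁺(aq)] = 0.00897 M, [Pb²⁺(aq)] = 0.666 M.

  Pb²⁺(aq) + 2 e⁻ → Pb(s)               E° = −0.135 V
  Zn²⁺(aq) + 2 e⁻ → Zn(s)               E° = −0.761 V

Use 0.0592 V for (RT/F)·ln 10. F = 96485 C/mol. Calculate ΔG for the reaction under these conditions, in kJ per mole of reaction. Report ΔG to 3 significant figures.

The standard cell potential is −0.135 − (−0.761) = +0.626 V, with n = 2 electrons in the balanced equation.
Q = [Zn²⁺(aq)] / [Pb²⁺(aq)] = 0.0135, so log Q = −1.871 and E = +0.626 − (0.0592/2)(−1.871) = +0.6814 V.
ΔG = −nFE = −(2)(96485)(+0.6814) J/mol = −131 kJ/mol.

−131 kJ/mol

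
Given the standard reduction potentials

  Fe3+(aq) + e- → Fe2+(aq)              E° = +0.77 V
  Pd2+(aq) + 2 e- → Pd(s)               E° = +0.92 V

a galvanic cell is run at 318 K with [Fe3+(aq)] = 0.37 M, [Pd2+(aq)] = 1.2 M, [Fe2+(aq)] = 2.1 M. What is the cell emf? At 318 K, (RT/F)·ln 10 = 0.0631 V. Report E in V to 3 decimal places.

+0.200 V

The Pd²⁺/Pd couple has the more positive E°, so it is the cathode; Fe³⁺/Fe²⁺ is the anode.
E°cell = E°cat − E°an = +0.92 − (+0.77) = +0.15 V; n = 2.
Balancing gives Pd2+(aq) + 2 Fe2+(aq) → Pd(s) + 2 Fe3+(aq); hence Q = [Fe3+(aq)]^2 / ([Pd2+(aq)]·[Fe2+(aq)]^2) = 0.0259 (log Q = −1.587).
By the Nernst equation, E = +0.15 − (0.0631/2)·(−1.587) = +0.200 V.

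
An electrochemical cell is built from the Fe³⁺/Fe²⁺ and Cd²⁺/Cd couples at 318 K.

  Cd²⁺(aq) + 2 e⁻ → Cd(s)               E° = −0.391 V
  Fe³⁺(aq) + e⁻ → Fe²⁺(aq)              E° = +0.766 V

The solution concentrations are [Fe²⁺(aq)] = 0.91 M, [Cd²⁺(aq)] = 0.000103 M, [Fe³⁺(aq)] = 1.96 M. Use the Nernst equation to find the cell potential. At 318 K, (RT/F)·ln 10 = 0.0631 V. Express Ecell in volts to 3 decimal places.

Fe³⁺/Fe²⁺ is reduced (cathode, E° = +0.766 V) and Cd²⁺/Cd is oxidized (anode).
E°cell = E°cat − E°an = +0.766 − (−0.391) = +1.157 V; n = 2.
Balancing gives 2 Fe³⁺(aq) + Cd(s) → 2 Fe²⁺(aq) + Cd²⁺(aq); hence Q = ([Fe²⁺(aq)]^2·[Cd²⁺(aq)]) / [Fe³⁺(aq)]^2 = 2.22×10^−5 (log Q = −4.654).
Applying E = E° − (RT ln10/nF)·log Q gives +1.157 − (0.0631/2)(−4.654) = +1.304 V.

+1.304 V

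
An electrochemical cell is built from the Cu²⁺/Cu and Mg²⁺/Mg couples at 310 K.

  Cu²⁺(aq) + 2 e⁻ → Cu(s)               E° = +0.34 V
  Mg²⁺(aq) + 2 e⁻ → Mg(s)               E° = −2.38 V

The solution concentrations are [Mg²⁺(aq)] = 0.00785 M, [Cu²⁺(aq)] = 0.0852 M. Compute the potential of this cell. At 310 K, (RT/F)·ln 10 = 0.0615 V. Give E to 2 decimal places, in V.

Cu²⁺/Cu is reduced (cathode, E° = +0.34 V) and Mg²⁺/Mg is oxidized (anode).
E°cell = +0.34 − (−2.38) = +2.72 V, with n = 2 electrons transferred.
For the overall reaction Cu²⁺(aq) + Mg(s) → Cu(s) + Mg²⁺(aq), Q = [Mg²⁺(aq)] / [Cu²⁺(aq)] = 0.0921, giving log Q = −1.036.
Applying E = E° − (RT ln10/nF)·log Q gives +2.72 − (0.0615/2)(−1.036) = +2.75 V.

+2.75 V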